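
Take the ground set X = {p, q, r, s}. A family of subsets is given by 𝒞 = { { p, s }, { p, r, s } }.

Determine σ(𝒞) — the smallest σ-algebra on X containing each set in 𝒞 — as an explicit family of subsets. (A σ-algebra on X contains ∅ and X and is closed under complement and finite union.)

Start: 𝒞 ∪ {∅, X} = { ∅, { p, s }, { p, r, s }, X }.
Iteration 1 (2 new):
  { q }  = { p, r, s }ᶜ
  { q, r }  = { p, s }ᶜ
  (now 6)
Iteration 2. New:
  { p, q, s }  = { p, s } ∪ { q }
  (now 7)
Iteration 3: 1 new —
  { r }  = { p, q, s }ᶜ
  (now 8)
Iteration 4: stable.

σ(𝒞) = { ∅, { q }, { r }, { p, s }, { q, r }, { p, q, s }, { p, r, s }, X }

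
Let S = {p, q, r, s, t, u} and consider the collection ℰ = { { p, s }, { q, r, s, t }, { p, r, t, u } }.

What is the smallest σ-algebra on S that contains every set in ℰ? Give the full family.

Take S₀ = ℰ ∪ {∅, S} = { ∅, { p, s }, { p, r, t, u }, { q, r, s, t }, S }.
Round 1: +5 →
  { p, u }  = complement { q, r, s, t }
  { q, s }  = complement { p, r, t, u }
  { q, r, t, u }  = complement { p, s }
  { p, q, r, s, t }  = { p, s } ∪ { q, r, s, t }
  { p, r, s, t, u }  = { p, r, t, u } ∪ { p, s }
  (now 10)
Round 2: 7 new —
  { q }  = complement { p, r, s, t, u }
  { u }  = complement { p, q, r, s, t }
  { p, q, s }  = { p, s } ∪ { q, s }
  { p, s, u }  = { p, u } ∪ { p, s }
  { p, q, s, u }  = { p, u } ∪ { q, s }
  { p, q, r, t, u }  = { p, r, t, u } ∪ { q, r, t, u }
  { q, r, s, t, u }  = { q, r, s, t } ∪ { q, r, t, u }
  (now 17)
Round 3. New:
  { p }  = complement { q, r, s, t, u }
  { s }  = complement { p, q, r, t, u }
  { q, u }  = { q } ∪ { u }
  { r, t }  = complement { p, q, s, u }
  { p, q, u }  = { p, u } ∪ { q }
  { q, r, t }  = complement { p, s, u }
  { q, s, u }  = { q, s } ∪ { u }
  { r, t, u }  = complement { p, q, s }
  (now 25)
Round 4. New:
  { p, q }  = { p } ∪ { q }
  { s, u }  = { u } ∪ { s }
  { p, r, t }  = complement { q, s, u }
  { r, s, t }  = complement { p, q, u }
  { p, q, r, t }  = { p } ∪ { q, r, t }
  { p, r, s, t }  = complement { q, u }
  { r, s, t, u }  = { r, t, u } ∪ { s }
  (now 32)
Round 5: stable.

Therefore σ(ℰ) = { ∅, { p }, { q }, { s }, { u }, { p, q }, { p, s }, { p, u }, { q, s }, { q, u }, { r, t }, { s, u }, { p, q, s }, { p, q, u }, { p, r, t }, { p, s, u }, { q, r, t }, { q, s, u }, { r, s, t }, { r, t, u }, { p, q, r, t }, { p, q, s, u }, { p, r, s, t }, { p, r, t, u }, { q, r, s, t }, { q, r, t, u }, { r, s, t, u }, { p, q, r, s, t }, { p, q, r, t, u }, { p, r, s, t, u }, { q, r, s, t, u }, S } (|σ(ℰ)| = 32).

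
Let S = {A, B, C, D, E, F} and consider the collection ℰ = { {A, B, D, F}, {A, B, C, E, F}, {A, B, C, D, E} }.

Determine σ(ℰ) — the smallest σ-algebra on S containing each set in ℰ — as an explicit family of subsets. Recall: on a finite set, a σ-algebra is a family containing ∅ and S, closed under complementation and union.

Seed the family with ℰ together with ∅ and S: { ∅, {A, B, D, F}, {A, B, C, D, E}, {A, B, C, E, F}, S }.
Pass 1: +3 →
  {D}  = ᶜ of {A, B, C, E, F}
  {F}  = ᶜ of {A, B, C, D, E}
  {C, E}  = ᶜ of {A, B, D, F}
  [8 total]
Pass 2. New:
  {D, F}  = {D} ∪ {F}
  {C, D, E}  = {D} ∪ {C, E}
  {C, E, F}  = {C, E} ∪ {F}
  [11 total]
Pass 3 adds 4:
  {A, B, D}  = ᶜ of {C, E, F}
  {A, B, F}  = ᶜ of {C, D, E}
  {A, B, C, E}  = ᶜ of {D, F}
  {C, D, E, F}  = {C, D, E} ∪ {C, E, F}
  [15 total]
Pass 4: 1 new —
  {A, B}  = ᶜ of {C, D, E, F}
  [16 total]
Pass 5: already closed under ᶜ and ∪.

|σ(ℰ)| = 16.  σ(ℰ) = { ∅, {D}, {F}, {A, B}, {C, E}, {D, F}, {A, B, D}, {A, B, F}, {C, D, E}, {C, E, F}, {A, B, C, E}, {A, B, D, F}, {C, D, E, F}, {A, B, C, D, E}, {A, B, C, E, F}, S }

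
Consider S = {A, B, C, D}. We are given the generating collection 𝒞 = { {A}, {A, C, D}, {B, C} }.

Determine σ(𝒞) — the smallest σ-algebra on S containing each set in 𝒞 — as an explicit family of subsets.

σ(𝒞) = { {}, {A}, {B}, {C}, {D}, {A, B}, {A, C}, {A, D}, {B, C}, {B, D}, {C, D}, {A, B, C}, {A, B, D}, {A, C, D}, {B, C, D}, S }

Derivation:
Take S₀ = 𝒞 ∪ {∅, S} = { {}, {A}, {B, C}, {A, C, D}, S }.
Iteration 1 adds 4:
  {B}  = S∖{A, C, D}
  {A, D}  = S∖{B, C}
  {A, B, C}  = {B, C} ∪ {A}
  {B, C, D}  = S∖{A}
  (now 9)
Iteration 2 adds 3:
  {D}  = S∖{A, B, C}
  {A, B}  = {B} ∪ {A}
  {A, B, D}  = {B} ∪ {A, D}
  (now 12)
Iteration 3 (3 new):
  {C}  = S∖{A, B, D}
  {B, D}  = {D} ∪ {B}
  {C, D}  = S∖{A, B}
  (now 15)
Iteration 4: 1 new —
  {A, C}  = S∖{B, D}
  (now 16)
Iteration 5: stable.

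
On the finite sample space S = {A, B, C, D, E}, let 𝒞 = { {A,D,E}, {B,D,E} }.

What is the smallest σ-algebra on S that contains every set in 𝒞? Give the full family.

Begin from { {}, {A,D,E}, {B,D,E}, S } (that is, 𝒞 plus ∅ and S).
Round 1 adds 3:
  {A,C}  = complement {B,D,E}
  {B,C}  = complement {A,D,E}
  {A,B,D,E}  = {B,D,E} ∪ {A,D,E}
  (now 7)
Round 2 (4 new):
  {C}  = complement {A,B,D,E}
  {A,B,C}  = {B,C} ∪ {A,C}
  {A,C,D,E}  = {A,D,E} ∪ {A,C}
  {B,C,D,E}  = {B,C} ∪ {B,D,E}
  (now 11)
Round 3: +3 →
  {A}  = complement {B,C,D,E}
  {B}  = complement {A,C,D,E}
  {D,E}  = complement {A,B,C}
  (now 14)
Round 4: +2 →
  {A,B}  = {B} ∪ {A}
  {C,D,E}  = {C} ∪ {D,E}
  (now 16)
Round 5: stable.

Therefore σ(𝒞) = { {}, {A}, {B}, {C}, {A,B}, {A,C}, {B,C}, {D,E}, {A,B,C}, {A,D,E}, {B,D,E}, {C,D,E}, {A,B,D,E}, {A,C,D,E}, {B,C,D,E}, S } (|σ(𝒞)| = 16).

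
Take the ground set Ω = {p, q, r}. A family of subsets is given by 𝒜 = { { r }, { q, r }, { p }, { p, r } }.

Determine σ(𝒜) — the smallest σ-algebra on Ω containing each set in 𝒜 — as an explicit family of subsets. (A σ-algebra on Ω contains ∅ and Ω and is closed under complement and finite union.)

Start: 𝒜 ∪ {∅, Ω} = { {  }, { p }, { r }, { p, r }, { q, r }, Ω }.
Iteration 1: 2 new —
  { q }  = ᶜ of { p, r }
  { p, q }  = ᶜ of { r }
  |family| = 8
Iteration 2: closed — nothing new.

|σ(𝒜)| = 8.  σ(𝒜) = { {  }, { p }, { q }, { r }, { p, q }, { p, r }, { q, r }, Ω }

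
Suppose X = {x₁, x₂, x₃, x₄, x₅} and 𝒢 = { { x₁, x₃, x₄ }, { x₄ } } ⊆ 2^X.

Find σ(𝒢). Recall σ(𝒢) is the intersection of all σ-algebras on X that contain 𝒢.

Seed the family with 𝒢 together with ∅ and X: { ∅, { x₄ }, { x₁, x₃, x₄ }, X }.
Round 1. New:
  { x₂, x₅ }  = { x₁, x₃, x₄ }ᶜ
  { x₁, x₂, x₃, x₅ }  = { x₄ }ᶜ
  — 6 sets.
Round 2. New:
  { x₂, x₄, x₅ }  = { x₂, x₅ } ∪ { x₄ }
  — 7 sets.
Round 3. New:
  { x₁, x₃ }  = { x₂, x₄, x₅ }ᶜ
  — 8 sets.
Round 4: closed — nothing new.

Therefore σ(𝒢) = { ∅, { x₄ }, { x₁, x₃ }, { x₂, x₅ }, { x₁, x₃, x₄ }, { x₂, x₄, x₅ }, { x₁, x₂, x₃, x₅ }, X } (|σ(𝒢)| = 8).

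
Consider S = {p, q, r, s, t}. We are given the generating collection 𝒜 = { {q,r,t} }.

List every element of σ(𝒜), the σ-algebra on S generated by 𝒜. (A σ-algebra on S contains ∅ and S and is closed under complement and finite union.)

Start: 𝒜 ∪ {∅, S} = { {}, {q,r,t}, S }.
Step 1: 1 new —
  {p,s}  = {q,r,t}ᶜ
  (now 4)
After Step 2 the family is unchanged; done.

|σ(𝒜)| = 4.  σ(𝒜) = { {}, {p,s}, {q,r,t}, S }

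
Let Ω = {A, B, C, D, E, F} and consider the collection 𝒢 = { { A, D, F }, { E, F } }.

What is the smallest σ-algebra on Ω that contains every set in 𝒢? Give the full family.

σ(𝒢) = { {  }, { E }, { F }, { A, D }, { B, C }, { E, F }, { A, D, E }, { A, D, F }, { B, C, E }, { B, C, F }, { A, B, C, D }, { A, D, E, F }, { B, C, E, F }, { A, B, C, D, E }, { A, B, C, D, F }, Ω }

Working:
Start: 𝒢 ∪ {∅, Ω} = { {  }, { E, F }, { A, D, F }, Ω }.
Iteration 1: +3 →
  { B, C, E }  = ᶜ of { A, D, F }
  { A, B, C, D }  = ᶜ of { E, F }
  { A, D, E, F }  = { E, F } ∪ { A, D, F }
  [7 total]
Iteration 2: +4 →
  { B, C }  = ᶜ of { A, D, E, F }
  { B, C, E, F }  = { B, C, E } ∪ { E, F }
  { A, B, C, D, E }  = { B, C, E } ∪ { A, B, C, D }
  { A, B, C, D, F }  = { A, B, C, D } ∪ { A, D, F }
  [11 total]
Iteration 3 (3 new):
  { E }  = ᶜ of { A, B, C, D, F }
  { F }  = ᶜ of { A, B, C, D, E }
  { A, D }  = ᶜ of { B, C, E, F }
  [14 total]
Iteration 4 (2 new):
  { A, D, E }  = { A, D } ∪ { E }
  { B, C, F }  = { B, C } ∪ { F }
  [16 total]
Iteration 5: already closed under ᶜ and ∪.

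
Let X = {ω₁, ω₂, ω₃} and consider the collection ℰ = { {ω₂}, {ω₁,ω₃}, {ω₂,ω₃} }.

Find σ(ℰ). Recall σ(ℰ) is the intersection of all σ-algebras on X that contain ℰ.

Answer: σ(ℰ) = { ∅, {ω₁}, {ω₂}, {ω₃}, {ω₁,ω₂}, {ω₁,ω₃}, {ω₂,ω₃}, X }

Trace:
Start: ℰ ∪ {∅, X} = { ∅, {ω₂}, {ω₁,ω₃}, {ω₂,ω₃}, X }.
Round 1 (1 new):
  {ω₁}  = {ω₂,ω₃}ᶜ
  |family| = 6
Round 2: 1 new —
  {ω₁,ω₂}  = {ω₂} ∪ {ω₁}
  |family| = 7
Round 3 (1 new):
  {ω₃}  = {ω₁,ω₂}ᶜ
  |family| = 8
Round 4: stable.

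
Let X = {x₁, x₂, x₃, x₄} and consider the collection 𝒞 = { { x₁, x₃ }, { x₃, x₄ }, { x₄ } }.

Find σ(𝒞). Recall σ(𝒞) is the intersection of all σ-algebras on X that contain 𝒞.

Seed the family with 𝒞 together with ∅ and X: { {  }, { x₄ }, { x₁, x₃ }, { x₃, x₄ }, X }.
Step 1 (4 new):
  { x₁, x₂ }  = ᶜ of { x₃, x₄ }
  { x₂, x₄ }  = ᶜ of { x₁, x₃ }
  { x₁, x₂, x₃ }  = ᶜ of { x₄ }
  { x₁, x₃, x₄ }  = { x₃, x₄ } ∪ { x₁, x₃ }
  — 9 sets.
Step 2. New:
  { x₂ }  = ᶜ of { x₁, x₃, x₄ }
  { x₁, x₂, x₄ }  = { x₁, x₂ } ∪ { x₄ }
  { x₂, x₃, x₄ }  = { x₃, x₄ } ∪ { x₂, x₄ }
  — 12 sets.
Step 3: 2 new —
  { x₁ }  = ᶜ of { x₂, x₃, x₄ }
  { x₃ }  = ᶜ of { x₁, x₂, x₄ }
  — 14 sets.
Step 4: 2 new —
  { x₁, x₄ }  = { x₄ } ∪ { x₁ }
  { x₂, x₃ }  = { x₃ } ∪ { x₂ }
  — 16 sets.
Step 5 adds nothing — fixpoint reached.

σ(𝒞) = { {  }, { x₁ }, { x₂ }, { x₃ }, { x₄ }, { x₁, x₂ }, { x₁, x₃ }, { x₁, x₄ }, { x₂, x₃ }, { x₂, x₄ }, { x₃, x₄ }, { x₁, x₂, x₃ }, { x₁, x₂, x₄ }, { x₁, x₃, x₄ }, { x₂, x₃, x₄ }, X }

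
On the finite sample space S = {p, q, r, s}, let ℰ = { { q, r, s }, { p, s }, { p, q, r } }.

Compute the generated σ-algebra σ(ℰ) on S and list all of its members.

σ(ℰ) = { ∅, { p }, { s }, { p, s }, { q, r }, { p, q, r }, { q, r, s }, S }

Derivation:
Begin from { ∅, { p, s }, { p, q, r }, { q, r, s }, S } (that is, ℰ plus ∅ and S).
Round 1 (3 new):
  { p }  = ᶜ of { q, r, s }
  { s }  = ᶜ of { p, q, r }
  { q, r }  = ᶜ of { p, s }
  (now 8)
Round 2 adds nothing — fixpoint reached.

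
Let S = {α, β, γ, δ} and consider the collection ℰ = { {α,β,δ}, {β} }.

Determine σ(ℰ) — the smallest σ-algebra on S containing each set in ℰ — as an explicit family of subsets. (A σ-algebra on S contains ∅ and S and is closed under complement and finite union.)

σ(ℰ) (8 sets): { ∅, {β}, {γ}, {α,δ}, {β,γ}, {α,β,δ}, {α,γ,δ}, S }

Trace:
Begin from { ∅, {β}, {α,β,δ}, S } (that is, ℰ plus ∅ and S).
Iteration 1: 2 new —
  {γ}  = complement {α,β,δ}
  {α,γ,δ}  = complement {β}
Iteration 2: +1 →
  {β,γ}  = {γ} ∪ {β}
Iteration 3: +1 →
  {α,δ}  = complement {β,γ}
Iteration 4 adds nothing — fixpoint reached.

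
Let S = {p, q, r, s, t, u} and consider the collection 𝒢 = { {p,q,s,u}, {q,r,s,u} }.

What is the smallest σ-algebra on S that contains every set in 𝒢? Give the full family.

Start: 𝒢 ∪ {∅, S} = { ∅, {p,q,s,u}, {q,r,s,u}, S }.
Step 1. New:
  {p,t}  = S∖{q,r,s,u}
  {r,t}  = S∖{p,q,s,u}
  {p,q,r,s,u}  = {q,r,s,u} ∪ {p,q,s,u}
  [7 total]
Step 2 (4 new):
  {t}  = S∖{p,q,r,s,u}
  {p,r,t}  = {p,t} ∪ {r,t}
  {p,q,s,t,u}  = {p,q,s,u} ∪ {p,t}
  {q,r,s,t,u}  = {q,r,s,u} ∪ {r,t}
  [11 total]
Step 3. New:
  {p}  = S∖{q,r,s,t,u}
  {r}  = S∖{p,q,s,t,u}
  {q,s,u}  = S∖{p,r,t}
  [14 total]
Step 4. New:
  {p,r}  = {r} ∪ {p}
  {q,s,t,u}  = {q,s,u} ∪ {t}
  [16 total]
Step 5: no new sets; the family is a σ-algebra.

Hence σ(𝒢) has 16 members: { ∅, {p}, {r}, {t}, {p,r}, {p,t}, {r,t}, {p,r,t}, {q,s,u}, {p,q,s,u}, {q,r,s,u}, {q,s,t,u}, {p,q,r,s,u}, {p,q,s,t,u}, {q,r,s,t,u}, S }.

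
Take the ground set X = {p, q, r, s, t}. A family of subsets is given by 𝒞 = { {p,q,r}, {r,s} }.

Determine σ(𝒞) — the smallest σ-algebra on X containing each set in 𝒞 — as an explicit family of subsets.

Answer: σ(𝒞) = { {}, {r}, {s}, {t}, {p,q}, {r,s}, {r,t}, {s,t}, {p,q,r}, {p,q,s}, {p,q,t}, {r,s,t}, {p,q,r,s}, {p,q,r,t}, {p,q,s,t}, X }

Trace:
Start: 𝒞 ∪ {∅, X} = { {}, {r,s}, {p,q,r}, X }.
Round 1 (3 new):
  {s,t}  = {p,q,r}ᶜ
  {p,q,t}  = {r,s}ᶜ
  {p,q,r,s}  = {p,q,r} ∪ {r,s}
  |family| = 7
Round 2: 4 new —
  {t}  = {p,q,r,s}ᶜ
  {r,s,t}  = {s,t} ∪ {r,s}
  {p,q,r,t}  = {p,q,t} ∪ {p,q,r}
  {p,q,s,t}  = {s,t} ∪ {p,q,t}
  |family| = 11
Round 3: +3 →
  {r}  = {p,q,s,t}ᶜ
  {s}  = {p,q,r,t}ᶜ
  {p,q}  = {r,s,t}ᶜ
  |family| = 14
Round 4: 2 new —
  {r,t}  = {r} ∪ {t}
  {p,q,s}  = {p,q} ∪ {s}
  |family| = 16
Round 5: already closed under ᶜ and ∪.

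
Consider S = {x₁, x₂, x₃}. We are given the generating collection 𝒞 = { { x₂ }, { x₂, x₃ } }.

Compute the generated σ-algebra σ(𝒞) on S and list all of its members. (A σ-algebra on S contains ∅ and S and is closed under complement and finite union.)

Initial family (4 sets): { {}, { x₂ }, { x₂, x₃ }, S }.
Step 1 (2 new):
  { x₁ }  = S∖{ x₂, x₃ }
  { x₁, x₃ }  = S∖{ x₂ }
  |family| = 6
Step 2: +1 →
  { x₁, x₂ }  = { x₂ } ∪ { x₁ }
  |family| = 7
Step 3 (1 new):
  { x₃ }  = S∖{ x₁, x₂ }
  |family| = 8
Step 4: stable.

|σ(𝒞)| = 8.  σ(𝒞) = { {}, { x₁ }, { x₂ }, { x₃ }, { x₁, x₂ }, { x₁, x₃ }, { x₂, x₃ }, S }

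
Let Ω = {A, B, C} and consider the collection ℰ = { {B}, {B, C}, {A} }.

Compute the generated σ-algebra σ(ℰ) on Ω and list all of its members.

Answer: σ(ℰ) = { ∅, {A}, {B}, {C}, {A, B}, {A, C}, {B, C}, Ω }

Derivation:
Take S₀ = ℰ ∪ {∅, Ω} = { ∅, {A}, {B}, {B, C}, Ω }.
Pass 1: 2 new —
  {A, B}  = {B} ∪ {A}
  {A, C}  = ᶜ of {B}
  |family| = 7
Pass 2 (1 new):
  {C}  = ᶜ of {A, B}
  |family| = 8
Pass 3 adds nothing — fixpoint reached.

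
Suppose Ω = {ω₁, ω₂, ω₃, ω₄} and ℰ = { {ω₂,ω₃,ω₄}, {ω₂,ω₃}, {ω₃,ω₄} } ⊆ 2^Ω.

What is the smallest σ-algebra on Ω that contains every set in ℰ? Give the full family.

Initial family (5 sets): { ∅, {ω₂,ω₃}, {ω₃,ω₄}, {ω₂,ω₃,ω₄}, Ω }.
Iteration 1: 3 new —
  {ω₁}  = complement {ω₂,ω₃,ω₄}
  {ω₁,ω₂}  = complement {ω₃,ω₄}
  {ω₁,ω₄}  = complement {ω₂,ω₃}
  |family| = 8
Iteration 2. New:
  {ω₁,ω₂,ω₃}  = {ω₂,ω₃} ∪ {ω₁,ω₂}
  {ω₁,ω₂,ω₄}  = {ω₁,ω₄} ∪ {ω₁,ω₂}
  {ω₁,ω₃,ω₄}  = {ω₃,ω₄} ∪ {ω₁,ω₄}
  |family| = 11
Iteration 3 adds 3:
  {ω₂}  = complement {ω₁,ω₃,ω₄}
  {ω₃}  = complement {ω₁,ω₂,ω₄}
  {ω₄}  = complement {ω₁,ω₂,ω₃}
  |family| = 14
Iteration 4: 2 new —
  {ω₁,ω₃}  = {ω₃} ∪ {ω₁}
  {ω₂,ω₄}  = {ω₄} ∪ {ω₂}
  |family| = 16
Iteration 5: closed — nothing new.

|σ(ℰ)| = 16.  σ(ℰ) = { ∅, {ω₁}, {ω₂}, {ω₃}, {ω₄}, {ω₁,ω₂}, {ω₁,ω₃}, {ω₁,ω₄}, {ω₂,ω₃}, {ω₂,ω₄}, {ω₃,ω₄}, {ω₁,ω₂,ω₃}, {ω₁,ω₂,ω₄}, {ω₁,ω₃,ω₄}, {ω₂,ω₃,ω₄}, Ω }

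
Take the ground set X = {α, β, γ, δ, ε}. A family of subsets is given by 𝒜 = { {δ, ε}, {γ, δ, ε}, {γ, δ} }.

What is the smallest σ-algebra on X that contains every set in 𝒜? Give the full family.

σ(𝒜) = { {}, {γ}, {δ}, {ε}, {α, β}, {γ, δ}, {γ, ε}, {δ, ε}, {α, β, γ}, {α, β, δ}, {α, β, ε}, {γ, δ, ε}, {α, β, γ, δ}, {α, β, γ, ε}, {α, β, δ, ε}, X }

Derivation:
Initial family (5 sets): { {}, {γ, δ}, {δ, ε}, {γ, δ, ε}, X }.
Pass 1 adds 3:
  {α, β}  = ᶜ of {γ, δ, ε}
  {α, β, γ}  = ᶜ of {δ, ε}
  {α, β, ε}  = ᶜ of {γ, δ}
Pass 2: 3 new —
  {α, β, γ, δ}  = {γ, δ} ∪ {α, β, γ}
  {α, β, γ, ε}  = {α, β, ε} ∪ {α, β, γ}
  {α, β, δ, ε}  = {δ, ε} ∪ {α, β, ε}
Pass 3: +3 →
  {γ}  = ᶜ of {α, β, δ, ε}
  {δ}  = ᶜ of {α, β, γ, ε}
  {ε}  = ᶜ of {α, β, γ, δ}
Pass 4: +2 →
  {γ, ε}  = {γ} ∪ {ε}
  {α, β, δ}  = {α, β} ∪ {δ}
Pass 5: no new sets; the family is a σ-algebra.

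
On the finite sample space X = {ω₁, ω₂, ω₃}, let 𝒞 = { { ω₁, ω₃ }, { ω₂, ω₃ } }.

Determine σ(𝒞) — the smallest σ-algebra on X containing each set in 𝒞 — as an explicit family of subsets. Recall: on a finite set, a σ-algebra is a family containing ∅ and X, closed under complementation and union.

Take S₀ = 𝒞 ∪ {∅, X} = { ∅, { ω₁, ω₃ }, { ω₂, ω₃ }, X }.
Round 1 (2 new):
  { ω₁ }  = { ω₂, ω₃ }ᶜ
  { ω₂ }  = { ω₁, ω₃ }ᶜ
  (now 6)
Round 2. New:
  { ω₁, ω₂ }  = { ω₂ } ∪ { ω₁ }
  (now 7)
Round 3 (1 new):
  { ω₃ }  = { ω₁, ω₂ }ᶜ
  (now 8)
Round 4: stable.

|σ(𝒞)| = 8.  σ(𝒞) = { ∅, { ω₁ }, { ω₂ }, { ω₃ }, { ω₁, ω₂ }, { ω₁, ω₃ }, { ω₂, ω₃ }, X }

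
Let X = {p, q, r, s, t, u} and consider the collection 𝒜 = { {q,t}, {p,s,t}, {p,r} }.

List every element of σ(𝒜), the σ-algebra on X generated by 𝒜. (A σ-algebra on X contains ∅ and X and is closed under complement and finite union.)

Begin from { {}, {p,r}, {q,t}, {p,s,t}, X } (that is, 𝒜 plus ∅ and X).
Iteration 1 adds 6:
  {q,r,u}  = {p,s,t}ᶜ
  {p,q,r,t}  = {q,t} ∪ {p,r}
  {p,q,s,t}  = {p,s,t} ∪ {q,t}
  {p,r,s,t}  = {p,s,t} ∪ {p,r}
  {p,r,s,u}  = {q,t}ᶜ
  {q,s,t,u}  = {p,r}ᶜ
  [11 total]
Iteration 2. New:
  {q,u}  = {p,r,s,t}ᶜ
  {r,u}  = {p,q,s,t}ᶜ
  {s,u}  = {p,q,r,t}ᶜ
  {p,q,r,u}  = {q,r,u} ∪ {p,r}
  {q,r,t,u}  = {q,t} ∪ {q,r,u}
  {p,q,r,s,t}  = {p,s,t} ∪ {p,q,r,t}
  {p,q,r,s,u}  = {q,r,u} ∪ {p,r,s,u}
  {p,q,r,t,u}  = {q,r,u} ∪ {p,q,r,t}
  {p,q,s,t,u}  = {p,s,t} ∪ {q,s,t,u}
  {p,r,s,t,u}  = {p,s,t} ∪ {p,r,s,u}
  {q,r,s,t,u}  = {q,r,u} ∪ {q,s,t,u}
  [22 total]
Iteration 3: 14 new —
  {p}  = {q,r,s,t,u}ᶜ
  {q}  = {p,r,s,t,u}ᶜ
  {r}  = {p,q,s,t,u}ᶜ
  {s}  = {p,q,r,t,u}ᶜ
  {t}  = {p,q,r,s,u}ᶜ
  {u}  = {p,q,r,s,t}ᶜ
  {p,s}  = {q,r,t,u}ᶜ
  {s,t}  = {p,q,r,u}ᶜ
  {p,r,u}  = {p,r} ∪ {r,u}
  {q,s,u}  = {s,u} ∪ {q,u}
  {q,t,u}  = {q,t} ∪ {q,u}
  {r,s,u}  = {s,u} ∪ {r,u}
  {p,s,t,u}  = {s,u} ∪ {p,s,t}
  {q,r,s,u}  = {s,u} ∪ {q,r,u}
  [36 total]
Iteration 4. New:
  {p,q}  = {p} ∪ {q}
  {p,t}  = {q,r,s,u}ᶜ
  {p,u}  = {p} ∪ {u}
  {q,r}  = {p,s,t,u}ᶜ
  {q,s}  = {q} ∪ {s}
  {r,s}  = {r} ∪ {s}
  {r,t}  = {t} ∪ {r}
  {t,u}  = {u} ∪ {t}
  {p,q,r}  = {q} ∪ {p,r}
  {p,q,s}  = {q} ∪ {p,s}
  {p,q,t}  = {r,s,u}ᶜ
  {p,q,u}  = {p} ∪ {q,u}
  {p,r,s}  = {q,t,u}ᶜ
  {p,r,t}  = {q,s,u}ᶜ
  {p,s,u}  = {p} ∪ {s,u}
  {q,r,t}  = {q,t} ∪ {r}
  {q,s,t}  = {p,r,u}ᶜ
  {r,s,t}  = {s,t} ∪ {r}
  {r,t,u}  = {t} ∪ {r,u}
  {s,t,u}  = {u} ∪ {s,t}
  {p,q,s,u}  = {q,s,u} ∪ {p}
  {p,q,t,u}  = {p} ∪ {q,t,u}
  {p,r,t,u}  = {p,r,u} ∪ {t}
  {r,s,t,u}  = {t} ∪ {r,s,u}
  [60 total]
Iteration 5: +4 →
  {p,t,u}  = {t,u} ∪ {p,u}
  {q,r,s}  = {r,s} ∪ {q}
  {p,q,r,s}  = {t,u}ᶜ
  {q,r,s,t}  = {p,u}ᶜ
  [64 total]
After Iteration 6 the family is unchanged; done.

|σ(𝒜)| = 64.  σ(𝒜) = { {}, {p}, {q}, {r}, {s}, {t}, {u}, {p,q}, {p,r}, {p,s}, {p,t}, {p,u}, {q,r}, {q,s}, {q,t}, {q,u}, {r,s}, {r,t}, {r,u}, {s,t}, {s,u}, {t,u}, {p,q,r}, {p,q,s}, {p,q,t}, {p,q,u}, {p,r,s}, {p,r,t}, {p,r,u}, {p,s,t}, {p,s,u}, {p,t,u}, {q,r,s}, {q,r,t}, {q,r,u}, {q,s,t}, {q,s,u}, {q,t,u}, {r,s,t}, {r,s,u}, {r,t,u}, {s,t,u}, {p,q,r,s}, {p,q,r,t}, {p,q,r,u}, {p,q,s,t}, {p,q,s,u}, {p,q,t,u}, {p,r,s,t}, {p,r,s,u}, {p,r,t,u}, {p,s,t,u}, {q,r,s,t}, {q,r,s,u}, {q,r,t,u}, {q,s,t,u}, {r,s,t,u}, {p,q,r,s,t}, {p,q,r,s,u}, {p,q,r,t,u}, {p,q,s,t,u}, {p,r,s,t,u}, {q,r,s,t,u}, X }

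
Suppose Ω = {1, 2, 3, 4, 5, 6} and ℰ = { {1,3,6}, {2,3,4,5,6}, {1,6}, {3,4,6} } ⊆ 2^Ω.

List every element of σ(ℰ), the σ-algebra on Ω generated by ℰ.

Take S₀ = ℰ ∪ {∅, Ω} = { {}, {1,6}, {1,3,6}, {3,4,6}, {2,3,4,5,6}, Ω }.
Iteration 1 (5 new):
  {1}  = {2,3,4,5,6}ᶜ
  {1,2,5}  = {3,4,6}ᶜ
  {2,4,5}  = {1,3,6}ᶜ
  {1,3,4,6}  = {1,3,6} ∪ {3,4,6}
  {2,3,4,5}  = {1,6}ᶜ
  (now 11)
Iteration 2. New:
  {2,5}  = {1,3,4,6}ᶜ
  {1,2,4,5}  = {1,2,5} ∪ {2,4,5}
  {1,2,5,6}  = {1,6} ∪ {1,2,5}
  {1,2,3,4,5}  = {2,3,4,5} ∪ {1,2,5}
  {1,2,3,5,6}  = {1,3,6} ∪ {1,2,5}
  {1,2,4,5,6}  = {1,6} ∪ {2,4,5}
  (now 17)
Iteration 3. New:
  {3}  = {1,2,4,5,6}ᶜ
  {4}  = {1,2,3,5,6}ᶜ
  {6}  = {1,2,3,4,5}ᶜ
  {3,4}  = {1,2,5,6}ᶜ
  {3,6}  = {1,2,4,5}ᶜ
  (now 22)
Iteration 4: 10 new —
  {1,3}  = {1} ∪ {3}
  {1,4}  = {1} ∪ {4}
  {4,6}  = {6} ∪ {4}
  {1,3,4}  = {3,4} ∪ {1}
  {1,4,6}  = {1,6} ∪ {4}
  {2,3,5}  = {2,5} ∪ {3}
  {2,5,6}  = {2,5} ∪ {6}
  {1,2,3,5}  = {3} ∪ {1,2,5}
  {2,3,5,6}  = {2,5} ∪ {3,6}
  {2,4,5,6}  = {6} ∪ {2,4,5}
  (now 32)
Iteration 5: already closed under ᶜ and ∪.

Therefore σ(ℰ) = { {}, {1}, {3}, {4}, {6}, {1,3}, {1,4}, {1,6}, {2,5}, {3,4}, {3,6}, {4,6}, {1,2,5}, {1,3,4}, {1,3,6}, {1,4,6}, {2,3,5}, {2,4,5}, {2,5,6}, {3,4,6}, {1,2,3,5}, {1,2,4,5}, {1,2,5,6}, {1,3,4,6}, {2,3,4,5}, {2,3,5,6}, {2,4,5,6}, {1,2,3,4,5}, {1,2,3,5,6}, {1,2,4,5,6}, {2,3,4,5,6}, Ω } (|σ(ℰ)| = 32).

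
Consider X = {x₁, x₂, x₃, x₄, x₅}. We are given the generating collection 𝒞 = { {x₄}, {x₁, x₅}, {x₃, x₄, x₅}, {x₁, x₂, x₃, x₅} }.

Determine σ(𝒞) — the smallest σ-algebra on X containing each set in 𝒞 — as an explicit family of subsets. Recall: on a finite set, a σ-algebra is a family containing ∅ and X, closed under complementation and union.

|σ(𝒞)| = 32.  σ(𝒞) = { {}, {x₁}, {x₂}, {x₃}, {x₄}, {x₅}, {x₁, x₂}, {x₁, x₃}, {x₁, x₄}, {x₁, x₅}, {x₂, x₃}, {x₂, x₄}, {x₂, x₅}, {x₃, x₄}, {x₃, x₅}, {x₄, x₅}, {x₁, x₂, x₃}, {x₁, x₂, x₄}, {x₁, x₂, x₅}, {x₁, x₃, x₄}, {x₁, x₃, x₅}, {x₁, x₄, x₅}, {x₂, x₃, x₄}, {x₂, x₃, x₅}, {x₂, x₄, x₅}, {x₃, x₄, x₅}, {x₁, x₂, x₃, x₄}, {x₁, x₂, x₃, x₅}, {x₁, x₂, x₄, x₅}, {x₁, x₃, x₄, x₅}, {x₂, x₃, x₄, x₅}, X }

Check:
Begin from { {}, {x₄}, {x₁, x₅}, {x₃, x₄, x₅}, {x₁, x₂, x₃, x₅}, X } (that is, 𝒞 plus ∅ and X).
Round 1 adds 4:
  {x₁, x₂}  = {x₃, x₄, x₅}ᶜ
  {x₁, x₄, x₅}  = {x₁, x₅} ∪ {x₄}
  {x₂, x₃, x₄}  = {x₁, x₅}ᶜ
  {x₁, x₃, x₄, x₅}  = {x₃, x₄, x₅} ∪ {x₁, x₅}
Round 2: +7 →
  {x₂}  = {x₁, x₃, x₄, x₅}ᶜ
  {x₂, x₃}  = {x₁, x₄, x₅}ᶜ
  {x₁, x₂, x₄}  = {x₁, x₂} ∪ {x₄}
  {x₁, x₂, x₅}  = {x₁, x₂} ∪ {x₁, x₅}
  {x₁, x₂, x₃, x₄}  = {x₁, x₂} ∪ {x₂, x₃, x₄}
  {x₁, x₂, x₄, x₅}  = {x₁, x₄, x₅} ∪ {x₁, x₂}
  {x₂, x₃, x₄, x₅}  = {x₃, x₄, x₅} ∪ {x₂, x₃, x₄}
Round 3 (7 new):
  {x₁}  = {x₂, x₃, x₄, x₅}ᶜ
  {x₃}  = {x₁, x₂, x₄, x₅}ᶜ
  {x₅}  = {x₁, x₂, x₃, x₄}ᶜ
  {x₂, x₄}  = {x₄} ∪ {x₂}
  {x₃, x₄}  = {x₁, x₂, x₅}ᶜ
  {x₃, x₅}  = {x₁, x₂, x₄}ᶜ
  {x₁, x₂, x₃}  = {x₁, x₂} ∪ {x₂, x₃}
Round 4: +8 →
  {x₁, x₃}  = {x₃} ∪ {x₁}
  {x₁, x₄}  = {x₄} ∪ {x₁}
  {x₂, x₅}  = {x₂} ∪ {x₅}
  {x₄, x₅}  = {x₁, x₂, x₃}ᶜ
  {x₁, x₃, x₄}  = {x₃, x₄} ∪ {x₁}
  {x₁, x₃, x₅}  = {x₂, x₄}ᶜ
  {x₂, x₃, x₅}  = {x₂} ∪ {x₃, x₅}
  {x₂, x₄, x₅}  = {x₅} ∪ {x₂, x₄}
After Round 5 the family is unchanged; done.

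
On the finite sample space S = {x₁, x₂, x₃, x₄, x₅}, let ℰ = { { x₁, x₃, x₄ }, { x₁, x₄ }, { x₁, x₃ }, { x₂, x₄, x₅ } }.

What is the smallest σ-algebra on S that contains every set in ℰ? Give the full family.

σ(ℰ) = { {}, { x₁ }, { x₃ }, { x₄ }, { x₁, x₃ }, { x₁, x₄ }, { x₂, x₅ }, { x₃, x₄ }, { x₁, x₂, x₅ }, { x₁, x₃, x₄ }, { x₂, x₃, x₅ }, { x₂, x₄, x₅ }, { x₁, x₂, x₃, x₅ }, { x₁, x₂, x₄, x₅ }, { x₂, x₃, x₄, x₅ }, S }

Derivation:
Initial family (6 sets): { {}, { x₁, x₃ }, { x₁, x₄ }, { x₁, x₃, x₄ }, { x₂, x₄, x₅ }, S }.
Pass 1. New:
  { x₂, x₅ }  = complement { x₁, x₃, x₄ }
  { x₂, x₃, x₅ }  = complement { x₁, x₄ }
  { x₁, x₂, x₄, x₅ }  = { x₁, x₄ } ∪ { x₂, x₄, x₅ }
  [9 total]
Pass 2 (3 new):
  { x₃ }  = complement { x₁, x₂, x₄, x₅ }
  { x₁, x₂, x₃, x₅ }  = { x₂, x₅ } ∪ { x₁, x₃ }
  { x₂, x₃, x₄, x₅ }  = { x₂, x₃, x₅ } ∪ { x₂, x₄, x₅ }
  [12 total]
Pass 3 (2 new):
  { x₁ }  = complement { x₂, x₃, x₄, x₅ }
  { x₄ }  = complement { x₁, x₂, x₃, x₅ }
  [14 total]
Pass 4: +2 →
  { x₃, x₄ }  = { x₃ } ∪ { x₄ }
  { x₁, x₂, x₅ }  = { x₂, x₅ } ∪ { x₁ }
  [16 total]
Pass 5: stable.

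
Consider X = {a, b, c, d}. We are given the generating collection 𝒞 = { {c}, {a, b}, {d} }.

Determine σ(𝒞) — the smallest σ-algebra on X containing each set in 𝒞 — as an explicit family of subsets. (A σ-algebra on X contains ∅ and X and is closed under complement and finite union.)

Initial family (5 sets): { {}, {c}, {d}, {a, b}, X }.
Step 1 (3 new):
  {c, d}  = X∖{a, b}
  {a, b, c}  = X∖{d}
  {a, b, d}  = X∖{c}
  [8 total]
Step 2 adds nothing — fixpoint reached.

σ(𝒞) = { {}, {c}, {d}, {a, b}, {c, d}, {a, b, c}, {a, b, d}, X }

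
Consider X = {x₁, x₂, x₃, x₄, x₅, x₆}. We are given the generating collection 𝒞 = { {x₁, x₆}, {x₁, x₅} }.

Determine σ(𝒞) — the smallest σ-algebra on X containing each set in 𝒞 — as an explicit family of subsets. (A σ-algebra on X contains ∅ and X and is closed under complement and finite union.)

Start: 𝒞 ∪ {∅, X} = { {}, {x₁, x₅}, {x₁, x₆}, X }.
Iteration 1: 3 new —
  {x₁, x₅, x₆}  = {x₁, x₅} ∪ {x₁, x₆}
  {x₂, x₃, x₄, x₅}  = {x₁, x₆}ᶜ
  {x₂, x₃, x₄, x₆}  = {x₁, x₅}ᶜ
  (now 7)
Iteration 2. New:
  {x₂, x₃, x₄}  = {x₁, x₅, x₆}ᶜ
  {x₁, x₂, x₃, x₄, x₅}  = {x₁, x₅} ∪ {x₂, x₃, x₄, x₅}
  {x₁, x₂, x₃, x₄, x₆}  = {x₂, x₃, x₄, x₆} ∪ {x₁, x₆}
  {x₂, x₃, x₄, x₅, x₆}  = {x₂, x₃, x₄, x₆} ∪ {x₂, x₃, x₄, x₅}
  (now 11)
Iteration 3. New:
  {x₁}  = {x₂, x₃, x₄, x₅, x₆}ᶜ
  {x₅}  = {x₁, x₂, x₃, x₄, x₆}ᶜ
  {x₆}  = {x₁, x₂, x₃, x₄, x₅}ᶜ
  (now 14)
Iteration 4. New:
  {x₅, x₆}  = {x₅} ∪ {x₆}
  {x₁, x₂, x₃, x₄}  = {x₂, x₃, x₄} ∪ {x₁}
  (now 16)
Iteration 5: closed — nothing new.

|σ(𝒞)| = 16.  σ(𝒞) = { {}, {x₁}, {x₅}, {x₆}, {x₁, x₅}, {x₁, x₆}, {x₅, x₆}, {x₁, x₅, x₆}, {x₂, x₃, x₄}, {x₁, x₂, x₃, x₄}, {x₂, x₃, x₄, x₅}, {x₂, x₃, x₄, x₆}, {x₁, x₂, x₃, x₄, x₅}, {x₁, x₂, x₃, x₄, x₆}, {x₂, x₃, x₄, x₅, x₆}, X }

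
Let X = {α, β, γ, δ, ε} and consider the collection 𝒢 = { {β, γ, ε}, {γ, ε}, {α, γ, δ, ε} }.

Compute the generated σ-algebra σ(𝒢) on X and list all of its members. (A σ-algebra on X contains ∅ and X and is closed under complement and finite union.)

|σ(𝒢)| = 8.  σ(𝒢) = { {}, {β}, {α, δ}, {γ, ε}, {α, β, δ}, {β, γ, ε}, {α, γ, δ, ε}, X }

Trace:
Start: 𝒢 ∪ {∅, X} = { {}, {γ, ε}, {β, γ, ε}, {α, γ, δ, ε}, X }.
Step 1: +3 →
  {β}  = complement {α, γ, δ, ε}
  {α, δ}  = complement {β, γ, ε}
  {α, β, δ}  = complement {γ, ε}
  — 8 sets.
Step 2: stable.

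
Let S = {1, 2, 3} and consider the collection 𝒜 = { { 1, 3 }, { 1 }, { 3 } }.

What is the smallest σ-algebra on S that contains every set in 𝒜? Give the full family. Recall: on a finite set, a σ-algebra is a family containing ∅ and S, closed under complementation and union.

Seed the family with 𝒜 together with ∅ and S: { {}, { 1 }, { 3 }, { 1, 3 }, S }.
Round 1: 3 new —
  { 2 }  = complement { 1, 3 }
  { 1, 2 }  = complement { 3 }
  { 2, 3 }  = complement { 1 }
  [8 total]
Round 2: already closed under ᶜ and ∪.

σ(𝒜) = { {}, { 1 }, { 2 }, { 3 }, { 1, 2 }, { 1, 3 }, { 2, 3 }, S }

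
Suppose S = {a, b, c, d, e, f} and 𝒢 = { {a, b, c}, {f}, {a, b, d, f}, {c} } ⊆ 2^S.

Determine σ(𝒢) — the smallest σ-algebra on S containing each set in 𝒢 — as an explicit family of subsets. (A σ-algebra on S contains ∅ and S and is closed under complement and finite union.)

Take S₀ = 𝒢 ∪ {∅, S} = { {}, {c}, {f}, {a, b, c}, {a, b, d, f}, S }.
Iteration 1 (7 new):
  {c, e}  = S∖{a, b, d, f}
  {c, f}  = {c} ∪ {f}
  {d, e, f}  = S∖{a, b, c}
  {a, b, c, f}  = {a, b, c} ∪ {f}
  {a, b, c, d, e}  = S∖{f}
  {a, b, c, d, f}  = {c} ∪ {a, b, d, f}
  {a, b, d, e, f}  = S∖{c}
  [13 total]
Iteration 2 (7 new):
  {e}  = S∖{a, b, c, d, f}
  {d, e}  = S∖{a, b, c, f}
  {c, e, f}  = {f} ∪ {c, e}
  {a, b, c, e}  = {a, b, c} ∪ {c, e}
  {a, b, d, e}  = S∖{c, f}
  {c, d, e, f}  = {c} ∪ {d, e, f}
  {a, b, c, e, f}  = {a, b, c, f} ∪ {c, e}
  [20 total]
Iteration 3 adds 6:
  {d}  = S∖{a, b, c, e, f}
  {a, b}  = S∖{c, d, e, f}
  {d, f}  = S∖{a, b, c, e}
  {e, f}  = {f} ∪ {e}
  {a, b, d}  = S∖{c, e, f}
  {c, d, e}  = {d, e} ∪ {c, e}
  [26 total]
Iteration 4: +6 →
  {c, d}  = {c} ∪ {d}
  {a, b, e}  = {a, b} ∪ {e}
  {a, b, f}  = S∖{c, d, e}
  {c, d, f}  = {c} ∪ {d, f}
  {a, b, c, d}  = S∖{e, f}
  {a, b, e, f}  = {e, f} ∪ {a, b}
  [32 total]
Iteration 5: stable.

Therefore σ(𝒢) = { {}, {c}, {d}, {e}, {f}, {a, b}, {c, d}, {c, e}, {c, f}, {d, e}, {d, f}, {e, f}, {a, b, c}, {a, b, d}, {a, b, e}, {a, b, f}, {c, d, e}, {c, d, f}, {c, e, f}, {d, e, f}, {a, b, c, d}, {a, b, c, e}, {a, b, c, f}, {a, b, d, e}, {a, b, d, f}, {a, b, e, f}, {c, d, e, f}, {a, b, c, d, e}, {a, b, c, d, f}, {a, b, c, e, f}, {a, b, d, e, f}, S } (|σ(𝒢)| = 32).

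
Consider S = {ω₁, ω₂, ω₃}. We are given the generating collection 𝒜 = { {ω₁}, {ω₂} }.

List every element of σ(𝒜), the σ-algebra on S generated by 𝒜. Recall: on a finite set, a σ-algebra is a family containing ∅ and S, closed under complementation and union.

Begin from { {}, {ω₁}, {ω₂}, S } (that is, 𝒜 plus ∅ and S).
Round 1 adds 3:
  {ω₁,ω₂}  = {ω₁} ∪ {ω₂}
  {ω₁,ω₃}  = S∖{ω₂}
  {ω₂,ω₃}  = S∖{ω₁}
  (now 7)
Round 2 (1 new):
  {ω₃}  = S∖{ω₁,ω₂}
  (now 8)
After Round 3 the family is unchanged; done.

Hence σ(𝒜) has 8 members: { {}, {ω₁}, {ω₂}, {ω₃}, {ω₁,ω₂}, {ω₁,ω₃}, {ω₂,ω₃}, S }.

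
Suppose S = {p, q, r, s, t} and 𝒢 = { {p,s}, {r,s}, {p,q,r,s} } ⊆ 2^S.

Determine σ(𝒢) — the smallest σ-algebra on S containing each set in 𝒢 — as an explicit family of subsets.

Answer: σ(𝒢) = { {}, {p}, {q}, {r}, {s}, {t}, {p,q}, {p,r}, {p,s}, {p,t}, {q,r}, {q,s}, {q,t}, {r,s}, {r,t}, {s,t}, {p,q,r}, {p,q,s}, {p,q,t}, {p,r,s}, {p,r,t}, {p,s,t}, {q,r,s}, {q,r,t}, {q,s,t}, {r,s,t}, {p,q,r,s}, {p,q,r,t}, {p,q,s,t}, {p,r,s,t}, {q,r,s,t}, S }

Derivation:
Begin from { {}, {p,s}, {r,s}, {p,q,r,s}, S } (that is, 𝒢 plus ∅ and S).
Pass 1: +4 →
  {t}  = S∖{p,q,r,s}
  {p,q,t}  = S∖{r,s}
  {p,r,s}  = {r,s} ∪ {p,s}
  {q,r,t}  = S∖{p,s}
  |family| = 9
Pass 2: +7 →
  {q,t}  = S∖{p,r,s}
  {p,s,t}  = {t} ∪ {p,s}
  {r,s,t}  = {r,s} ∪ {t}
  {p,q,r,t}  = {p,q,t} ∪ {q,r,t}
  {p,q,s,t}  = {p,q,t} ∪ {p,s}
  {p,r,s,t}  = {t} ∪ {p,r,s}
  {q,r,s,t}  = {r,s} ∪ {q,r,t}
  |family| = 16
Pass 3 (6 new):
  {p}  = S∖{q,r,s,t}
  {q}  = S∖{p,r,s,t}
  {r}  = S∖{p,q,s,t}
  {s}  = S∖{p,q,r,t}
  {p,q}  = S∖{r,s,t}
  {q,r}  = S∖{p,s,t}
  |family| = 22
Pass 4: +9 →
  {p,r}  = {r} ∪ {p}
  {p,t}  = {t} ∪ {p}
  {q,s}  = {q} ∪ {s}
  {r,t}  = {t} ∪ {r}
  {s,t}  = {t} ∪ {s}
  {p,q,r}  = {p,q} ∪ {r}
  {p,q,s}  = {p,q} ∪ {p,s}
  {q,r,s}  = {r,s} ∪ {q}
  {q,s,t}  = {q,t} ∪ {s}
  |family| = 31
Pass 5 (1 new):
  {p,r,t}  = S∖{q,s}
  |family| = 32
Pass 6: closed — nothing new.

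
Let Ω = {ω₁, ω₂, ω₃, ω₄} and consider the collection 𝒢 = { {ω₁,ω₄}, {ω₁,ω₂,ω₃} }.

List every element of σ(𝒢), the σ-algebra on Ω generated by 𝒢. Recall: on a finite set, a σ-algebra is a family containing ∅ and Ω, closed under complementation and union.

Begin from { {}, {ω₁,ω₄}, {ω₁,ω₂,ω₃}, Ω } (that is, 𝒢 plus ∅ and Ω).
Round 1 (2 new):
  {ω₄}  = {ω₁,ω₂,ω₃}ᶜ
  {ω₂,ω₃}  = {ω₁,ω₄}ᶜ
  — 6 sets.
Round 2 adds 1:
  {ω₂,ω₃,ω₄}  = {ω₂,ω₃} ∪ {ω₄}
  — 7 sets.
Round 3: +1 →
  {ω₁}  = {ω₂,ω₃,ω₄}ᶜ
  — 8 sets.
Round 4: closed — nothing new.

|σ(𝒢)| = 8.  σ(𝒢) = { {}, {ω₁}, {ω₄}, {ω₁,ω₄}, {ω₂,ω₃}, {ω₁,ω₂,ω₃}, {ω₂,ω₃,ω₄}, Ω }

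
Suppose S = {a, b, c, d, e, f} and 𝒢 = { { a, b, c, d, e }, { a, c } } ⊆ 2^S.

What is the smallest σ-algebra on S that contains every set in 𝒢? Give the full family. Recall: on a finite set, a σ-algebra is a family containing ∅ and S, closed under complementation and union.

Seed the family with 𝒢 together with ∅ and S: { {  }, { a, c }, { a, b, c, d, e }, S }.
Iteration 1 adds 2:
  { f }  = S∖{ a, b, c, d, e }
  { b, d, e, f }  = S∖{ a, c }
  |family| = 6
Iteration 2 (1 new):
  { a, c, f }  = { a, c } ∪ { f }
  |family| = 7
Iteration 3 (1 new):
  { b, d, e }  = S∖{ a, c, f }
  |family| = 8
Iteration 4: stable.

|σ(𝒢)| = 8.  σ(𝒢) = { {  }, { f }, { a, c }, { a, c, f }, { b, d, e }, { b, d, e, f }, { a, b, c, d, e }, S }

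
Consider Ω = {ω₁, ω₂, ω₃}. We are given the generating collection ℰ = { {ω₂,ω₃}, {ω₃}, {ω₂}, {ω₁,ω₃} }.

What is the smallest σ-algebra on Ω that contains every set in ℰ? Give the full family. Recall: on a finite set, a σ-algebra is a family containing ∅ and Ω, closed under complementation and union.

Start: ℰ ∪ {∅, Ω} = { {}, {ω₂}, {ω₃}, {ω₁,ω₃}, {ω₂,ω₃}, Ω }.
Step 1: 2 new —
  {ω₁}  = Ω∖{ω₂,ω₃}
  {ω₁,ω₂}  = Ω∖{ω₃}
  [8 total]
After Step 2 the family is unchanged; done.

Hence σ(ℰ) has 8 members: { {}, {ω₁}, {ω₂}, {ω₃}, {ω₁,ω₂}, {ω₁,ω₃}, {ω₂,ω₃}, Ω }.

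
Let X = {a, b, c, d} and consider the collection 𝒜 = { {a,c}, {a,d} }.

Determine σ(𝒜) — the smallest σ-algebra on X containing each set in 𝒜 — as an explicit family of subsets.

Take S₀ = 𝒜 ∪ {∅, X} = { {}, {a,c}, {a,d}, X }.
Pass 1 (3 new):
  {b,c}  = ᶜ of {a,d}
  {b,d}  = ᶜ of {a,c}
  {a,c,d}  = {a,c} ∪ {a,d}
  |family| = 7
Pass 2. New:
  {b}  = ᶜ of {a,c,d}
  {a,b,c}  = {b,c} ∪ {a,c}
  {a,b,d}  = {a,d} ∪ {b,d}
  {b,c,d}  = {b,c} ∪ {b,d}
  |family| = 11
Pass 3: 3 new —
  {a}  = ᶜ of {b,c,d}
  {c}  = ᶜ of {a,b,d}
  {d}  = ᶜ of {a,b,c}
  |family| = 14
Pass 4: +2 →
  {a,b}  = {b} ∪ {a}
  {c,d}  = {c} ∪ {d}
  |family| = 16
Pass 5: no new sets; the family is a σ-algebra.

Therefore σ(𝒜) = { {}, {a}, {b}, {c}, {d}, {a,b}, {a,c}, {a,d}, {b,c}, {b,d}, {c,d}, {a,b,c}, {a,b,d}, {a,c,d}, {b,c,d}, X } (|σ(𝒜)| = 16).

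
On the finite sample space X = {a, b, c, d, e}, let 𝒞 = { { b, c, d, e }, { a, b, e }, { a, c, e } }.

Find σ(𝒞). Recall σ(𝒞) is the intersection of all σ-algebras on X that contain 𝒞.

Take S₀ = 𝒞 ∪ {∅, X} = { ∅, { a, b, e }, { a, c, e }, { b, c, d, e }, X }.
Pass 1: +4 →
  { a }  = ᶜ of { b, c, d, e }
  { b, d }  = ᶜ of { a, c, e }
  { c, d }  = ᶜ of { a, b, e }
  { a, b, c, e }  = { a, b, e } ∪ { a, c, e }
Pass 2 (6 new):
  { d }  = ᶜ of { a, b, c, e }
  { a, b, d }  = { b, d } ∪ { a }
  { a, c, d }  = { c, d } ∪ { a }
  { b, c, d }  = { c, d } ∪ { b, d }
  { a, b, d, e }  = { a, b, e } ∪ { b, d }
  { a, c, d, e }  = { c, d } ∪ { a, c, e }
Pass 3 adds 7:
  { b }  = ᶜ of { a, c, d, e }
  { c }  = ᶜ of { a, b, d, e }
  { a, d }  = { d } ∪ { a }
  { a, e }  = ᶜ of { b, c, d }
  { b, e }  = ᶜ of { a, c, d }
  { c, e }  = ᶜ of { a, b, d }
  { a, b, c, d }  = { a, b, d } ∪ { c, d }
Pass 4 adds 8:
  { e }  = ᶜ of { a, b, c, d }
  { a, b }  = { b } ∪ { a }
  { a, c }  = { c } ∪ { a }
  { b, c }  = { b } ∪ { c }
  { a, d, e }  = { a, d } ∪ { a, e }
  { b, c, e }  = ᶜ of { a, d }
  { b, d, e }  = { b, e } ∪ { b, d }
  { c, d, e }  = { c, d } ∪ { c, e }
Pass 5: +2 →
  { d, e }  = { e } ∪ { d }
  { a, b, c }  = { a, b } ∪ { c }
Pass 6: stable.

Therefore σ(𝒞) = { ∅, { a }, { b }, { c }, { d }, { e }, { a, b }, { a, c }, { a, d }, { a, e }, { b, c }, { b, d }, { b, e }, { c, d }, { c, e }, { d, e }, { a, b, c }, { a, b, d }, { a, b, e }, { a, c, d }, { a, c, e }, { a, d, e }, { b, c, d }, { b, c, e }, { b, d, e }, { c, d, e }, { a, b, c, d }, { a, b, c, e }, { a, b, d, e }, { a, c, d, e }, { b, c, d, e }, X } (|σ(𝒞)| = 32).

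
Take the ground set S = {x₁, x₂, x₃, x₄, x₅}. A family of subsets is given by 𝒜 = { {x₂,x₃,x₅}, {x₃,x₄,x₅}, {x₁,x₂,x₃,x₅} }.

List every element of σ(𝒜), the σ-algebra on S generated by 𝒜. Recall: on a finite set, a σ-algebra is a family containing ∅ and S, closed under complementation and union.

Initial family (5 sets): { {}, {x₂,x₃,x₅}, {x₃,x₄,x₅}, {x₁,x₂,x₃,x₅}, S }.
Step 1: 4 new —
  {x₄}  = ᶜ of {x₁,x₂,x₃,x₅}
  {x₁,x₂}  = ᶜ of {x₃,x₄,x₅}
  {x₁,x₄}  = ᶜ of {x₂,x₃,x₅}
  {x₂,x₃,x₄,x₅}  = {x₃,x₄,x₅} ∪ {x₂,x₃,x₅}
Step 2. New:
  {x₁}  = ᶜ of {x₂,x₃,x₄,x₅}
  {x₁,x₂,x₄}  = {x₁,x₂} ∪ {x₁,x₄}
  {x₁,x₃,x₄,x₅}  = {x₃,x₄,x₅} ∪ {x₁,x₄}
Step 3. New:
  {x₂}  = ᶜ of {x₁,x₃,x₄,x₅}
  {x₃,x₅}  = ᶜ of {x₁,x₂,x₄}
Step 4: +2 →
  {x₂,x₄}  = {x₄} ∪ {x₂}
  {x₁,x₃,x₅}  = {x₃,x₅} ∪ {x₁}
Step 5: stable.

|σ(𝒜)| = 16.  σ(𝒜) = { {}, {x₁}, {x₂}, {x₄}, {x₁,x₂}, {x₁,x₄}, {x₂,x₄}, {x₃,x₅}, {x₁,x₂,x₄}, {x₁,x₃,x₅}, {x₂,x₃,x₅}, {x₃,x₄,x₅}, {x₁,x₂,x₃,x₅}, {x₁,x₃,x₄,x₅}, {x₂,x₃,x₄,x₅}, S }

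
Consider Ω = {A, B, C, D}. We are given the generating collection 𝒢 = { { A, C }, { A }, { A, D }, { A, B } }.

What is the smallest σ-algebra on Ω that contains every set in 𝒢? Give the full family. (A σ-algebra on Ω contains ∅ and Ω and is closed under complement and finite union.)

Start: 𝒢 ∪ {∅, Ω} = { ∅, { A }, { A, B }, { A, C }, { A, D }, Ω }.
Iteration 1: +7 →
  { B, C }  = { A, D }ᶜ
  { B, D }  = { A, C }ᶜ
  { C, D }  = { A, B }ᶜ
  { A, B, C }  = { A, B } ∪ { A, C }
  { A, B, D }  = { A, D } ∪ { A, B }
  { A, C, D }  = { A, D } ∪ { A, C }
  { B, C, D }  = { A }ᶜ
  — 13 sets.
Iteration 2 adds 3:
  { B }  = { A, C, D }ᶜ
  { C }  = { A, B, D }ᶜ
  { D }  = { A, B, C }ᶜ
  — 16 sets.
After Iteration 3 the family is unchanged; done.

|σ(𝒢)| = 16.  σ(𝒢) = { ∅, { A }, { B }, { C }, { D }, { A, B }, { A, C }, { A, D }, { B, C }, { B, D }, { C, D }, { A, B, C }, { A, B, D }, { A, C, D }, { B, C, D }, Ω }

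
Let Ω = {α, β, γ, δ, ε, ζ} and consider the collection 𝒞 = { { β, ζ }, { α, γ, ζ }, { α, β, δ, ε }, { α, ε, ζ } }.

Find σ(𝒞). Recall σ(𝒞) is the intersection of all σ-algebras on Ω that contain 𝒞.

Start: 𝒞 ∪ {∅, Ω} = { ∅, { β, ζ }, { α, γ, ζ }, { α, ε, ζ }, { α, β, δ, ε }, Ω }.
Round 1 adds 8:
  { γ, ζ }  = { α, β, δ, ε }ᶜ
  { β, γ, δ }  = { α, ε, ζ }ᶜ
  { β, δ, ε }  = { α, γ, ζ }ᶜ
  { α, β, γ, ζ }  = { α, γ, ζ } ∪ { β, ζ }
  { α, β, ε, ζ }  = { α, ε, ζ } ∪ { β, ζ }
  { α, γ, δ, ε }  = { β, ζ }ᶜ
  { α, γ, ε, ζ }  = { α, ε, ζ } ∪ { α, γ, ζ }
  { α, β, δ, ε, ζ }  = { α, ε, ζ } ∪ { α, β, δ, ε }
  (now 14)
Round 2. New:
  { γ }  = { α, β, δ, ε, ζ }ᶜ
  { β, δ }  = { α, γ, ε, ζ }ᶜ
  { γ, δ }  = { α, β, ε, ζ }ᶜ
  { δ, ε }  = { α, β, γ, ζ }ᶜ
  { β, γ, ζ }  = { β, ζ } ∪ { γ, ζ }
  { β, γ, δ, ε }  = { β, γ, δ } ∪ { β, δ, ε }
  { β, γ, δ, ζ }  = { β, γ, δ } ∪ { β, ζ }
  { β, δ, ε, ζ }  = { β, ζ } ∪ { β, δ, ε }
  { α, β, γ, δ, ε }  = { β, γ, δ } ∪ { α, β, δ, ε }
  { α, β, γ, δ, ζ }  = { β, γ, δ } ∪ { α, γ, ζ }
  { α, β, γ, ε, ζ }  = { α, γ, ε, ζ } ∪ { β, ζ }
  { α, γ, δ, ε, ζ }  = { α, γ, ε, ζ } ∪ { α, γ, δ, ε }
  { β, γ, δ, ε, ζ }  = { γ, ζ } ∪ { β, δ, ε }
  (now 27)
Round 3 adds 15:
  { α }  = { β, γ, δ, ε, ζ }ᶜ
  { β }  = { α, γ, δ, ε, ζ }ᶜ
  { δ }  = { α, β, γ, ε, ζ }ᶜ
  { ε }  = { α, β, γ, δ, ζ }ᶜ
  { ζ }  = { α, β, γ, δ, ε }ᶜ
  { α, γ }  = { β, δ, ε, ζ }ᶜ
  { α, ε }  = { β, γ, δ, ζ }ᶜ
  { α, ζ }  = { β, γ, δ, ε }ᶜ
  { α, δ, ε }  = { β, γ, ζ }ᶜ
  { β, δ, ζ }  = { β, δ } ∪ { β, ζ }
  { γ, δ, ε }  = { γ, δ } ∪ { δ, ε }
  { γ, δ, ζ }  = { γ, δ } ∪ { γ, ζ }
  { α, γ, δ, ζ }  = { γ, δ } ∪ { α, γ, ζ }
  { α, δ, ε, ζ }  = { δ, ε } ∪ { α, ε, ζ }
  { γ, δ, ε, ζ }  = { δ, ε } ∪ { γ, ζ }
  (now 42)
Round 4. New:
  { α, β }  = { γ, δ, ε, ζ }ᶜ
  { α, δ }  = { δ } ∪ { α }
  { β, γ }  = { α, δ, ε, ζ }ᶜ
  { β, ε }  = { α, γ, δ, ζ }ᶜ
  { γ, ε }  = { γ } ∪ { ε }
  { δ, ζ }  = { δ } ∪ { ζ }
  { ε, ζ }  = { ζ } ∪ { ε }
  { α, β, γ }  = { β } ∪ { α, γ }
  { α, β, δ }  = { α } ∪ { β, δ }
  { α, β, ε }  = { γ, δ, ζ }ᶜ
  { α, β, ζ }  = { γ, δ, ε }ᶜ
  { α, γ, δ }  = { γ, δ } ∪ { α, γ }
  { α, γ, ε }  = { β, δ, ζ }ᶜ
  { α, δ, ζ }  = { α, ζ } ∪ { δ }
  { β, ε, ζ }  = { β, ζ } ∪ { ε }
  { γ, ε, ζ }  = { γ, ζ } ∪ { ε }
  { δ, ε, ζ }  = { δ, ε } ∪ { ζ }
  { α, β, γ, δ }  = { α, γ } ∪ { β, γ, δ }
  { α, β, δ, ζ }  = { β, δ, ζ } ∪ { α, ζ }
  { β, γ, ε, ζ }  = { β, γ, ζ } ∪ { ε }
  (now 62)
Round 5 adds 2:
  { β, γ, ε }  = { α, δ, ζ }ᶜ
  { α, β, γ, ε }  = { δ, ζ }ᶜ
  (now 64)
Round 6: already closed under ᶜ and ∪.

|σ(𝒞)| = 64.  σ(𝒞) = { ∅, { α }, { β }, { γ }, { δ }, { ε }, { ζ }, { α, β }, { α, γ }, { α, δ }, { α, ε }, { α, ζ }, { β, γ }, { β, δ }, { β, ε }, { β, ζ }, { γ, δ }, { γ, ε }, { γ, ζ }, { δ, ε }, { δ, ζ }, { ε, ζ }, { α, β, γ }, { α, β, δ }, { α, β, ε }, { α, β, ζ }, { α, γ, δ }, { α, γ, ε }, { α, γ, ζ }, { α, δ, ε }, { α, δ, ζ }, { α, ε, ζ }, { β, γ, δ }, { β, γ, ε }, { β, γ, ζ }, { β, δ, ε }, { β, δ, ζ }, { β, ε, ζ }, { γ, δ, ε }, { γ, δ, ζ }, { γ, ε, ζ }, { δ, ε, ζ }, { α, β, γ, δ }, { α, β, γ, ε }, { α, β, γ, ζ }, { α, β, δ, ε }, { α, β, δ, ζ }, { α, β, ε, ζ }, { α, γ, δ, ε }, { α, γ, δ, ζ }, { α, γ, ε, ζ }, { α, δ, ε, ζ }, { β, γ, δ, ε }, { β, γ, δ, ζ }, { β, γ, ε, ζ }, { β, δ, ε, ζ }, { γ, δ, ε, ζ }, { α, β, γ, δ, ε }, { α, β, γ, δ, ζ }, { α, β, γ, ε, ζ }, { α, β, δ, ε, ζ }, { α, γ, δ, ε, ζ }, { β, γ, δ, ε, ζ }, Ω }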